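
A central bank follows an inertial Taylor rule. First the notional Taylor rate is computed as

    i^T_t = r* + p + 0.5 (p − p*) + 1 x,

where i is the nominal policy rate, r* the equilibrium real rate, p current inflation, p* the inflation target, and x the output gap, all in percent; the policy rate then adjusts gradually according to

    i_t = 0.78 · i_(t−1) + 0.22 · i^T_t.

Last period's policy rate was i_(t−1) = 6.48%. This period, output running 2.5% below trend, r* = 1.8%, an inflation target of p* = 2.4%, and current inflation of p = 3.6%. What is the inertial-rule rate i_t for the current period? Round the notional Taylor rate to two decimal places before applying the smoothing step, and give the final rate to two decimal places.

5.82%

Output 2.5% below potential → x = -2.5.
i^T_t = 1.8 + 3.6 + 0.5 × (3.6 − 2.4) + 1 × (-2.5)
   = 1.8 + 3.6 + 0.6 − 2.5 = 3.50
i_t = 0.78 × 6.48 + 0.22 × 3.50 = 5.0544 + 0.77 = 5.82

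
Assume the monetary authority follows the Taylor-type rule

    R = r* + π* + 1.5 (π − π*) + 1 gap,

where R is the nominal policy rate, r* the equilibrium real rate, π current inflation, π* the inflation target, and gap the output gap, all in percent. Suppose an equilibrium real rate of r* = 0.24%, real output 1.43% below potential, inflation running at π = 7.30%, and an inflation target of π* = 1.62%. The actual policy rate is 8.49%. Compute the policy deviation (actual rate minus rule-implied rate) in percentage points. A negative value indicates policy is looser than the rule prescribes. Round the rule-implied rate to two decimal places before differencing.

Output 1.43% below potential → gap = -1.43.
R = 0.24 + 1.62 + 1.5 × (7.30 − 1.62) + 1 × (-1.43)
   = 0.24 + 1.62 + 8.52 − 1.43 = 8.95
Deviation = 8.49 − 8.95 = -0.46 pp.

-0.46 pp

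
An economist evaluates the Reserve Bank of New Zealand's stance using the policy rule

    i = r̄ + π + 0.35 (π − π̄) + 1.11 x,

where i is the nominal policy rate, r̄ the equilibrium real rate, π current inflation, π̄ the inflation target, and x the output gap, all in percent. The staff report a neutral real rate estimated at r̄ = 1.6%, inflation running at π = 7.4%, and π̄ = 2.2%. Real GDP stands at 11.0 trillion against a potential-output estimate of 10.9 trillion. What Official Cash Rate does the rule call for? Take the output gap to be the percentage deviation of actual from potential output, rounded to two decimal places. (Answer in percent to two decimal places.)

Output gap = 100 × (11.0 − 10.9) / 10.9 = 0.92%.
i = 1.60 + 7.40 + 0.35 × (7.40 − 2.20) + 1.11 × 0.92
   = 1.60 + 7.4 + 1.82 + 1.0212 = 11.84

11.84%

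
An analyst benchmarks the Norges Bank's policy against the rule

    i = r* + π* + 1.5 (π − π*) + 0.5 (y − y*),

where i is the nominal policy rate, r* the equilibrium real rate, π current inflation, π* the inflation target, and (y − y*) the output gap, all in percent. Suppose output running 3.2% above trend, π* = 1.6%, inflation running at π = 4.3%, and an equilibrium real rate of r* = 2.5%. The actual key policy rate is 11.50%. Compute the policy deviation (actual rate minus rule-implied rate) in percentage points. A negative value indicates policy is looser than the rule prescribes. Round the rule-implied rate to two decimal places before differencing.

Output 3.2% above potential → (y − y*) = 3.2.
i = 2.5 + 1.6 + 1.5 × (4.3 − 1.6) + 0.5 × 3.2
   = 2.5 + 1.6 + 4.05 + 1.6 = 9.75
Deviation = 11.50 − 9.75 = 1.75 pp.

1.75 pp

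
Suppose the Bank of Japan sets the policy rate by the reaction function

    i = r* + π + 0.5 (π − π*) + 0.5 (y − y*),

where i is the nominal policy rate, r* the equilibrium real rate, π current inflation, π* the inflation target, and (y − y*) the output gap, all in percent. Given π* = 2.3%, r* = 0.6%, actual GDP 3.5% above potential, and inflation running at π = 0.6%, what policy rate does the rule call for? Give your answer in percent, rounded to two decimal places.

2.10%

Output 3.5% above potential → (y − y*) = 3.5.
i = 0.6 + 0.6 + 0.5 × (0.6 − 2.3) + 0.5 × 3.5
   = 0.6 + 0.6 − 0.85 + 1.75 = 2.10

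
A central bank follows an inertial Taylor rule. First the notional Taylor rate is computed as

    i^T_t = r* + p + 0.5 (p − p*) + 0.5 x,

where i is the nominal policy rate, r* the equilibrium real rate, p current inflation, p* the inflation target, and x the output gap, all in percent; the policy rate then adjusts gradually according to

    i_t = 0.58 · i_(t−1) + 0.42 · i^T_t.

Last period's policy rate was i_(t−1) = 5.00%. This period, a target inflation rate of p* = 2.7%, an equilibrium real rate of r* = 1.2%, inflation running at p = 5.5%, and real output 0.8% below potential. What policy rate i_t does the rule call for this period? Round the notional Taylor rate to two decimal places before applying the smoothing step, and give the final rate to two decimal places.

Output 0.8% below potential → x = -0.8.
i^T_t = 1.2 + 5.5 + 0.5 × (5.5 − 2.7) + 0.5 × (-0.8)
   = 1.2 + 5.5 + 1.4 − 0.4 = 7.70
i_t = 0.58 × 5.00 + 0.42 × 7.70 = 2.9 + 3.234 = 6.13

6.13%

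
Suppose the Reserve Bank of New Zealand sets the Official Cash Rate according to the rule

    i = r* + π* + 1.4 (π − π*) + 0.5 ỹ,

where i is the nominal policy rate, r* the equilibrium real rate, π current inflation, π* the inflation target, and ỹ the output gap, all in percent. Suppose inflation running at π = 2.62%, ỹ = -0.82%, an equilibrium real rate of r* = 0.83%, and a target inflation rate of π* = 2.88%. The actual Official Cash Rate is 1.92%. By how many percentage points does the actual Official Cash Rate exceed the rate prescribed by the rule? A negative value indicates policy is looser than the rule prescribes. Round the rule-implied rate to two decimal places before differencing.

i = 0.83 + 2.88 + 1.4 × (2.62 − 2.88) + 0.5 × (-0.82)
   = 0.83 + 2.88 − 0.364 − 0.41 = 2.94
Deviation = 1.92 − 2.94 = -1.02 pp.

-1.02 pp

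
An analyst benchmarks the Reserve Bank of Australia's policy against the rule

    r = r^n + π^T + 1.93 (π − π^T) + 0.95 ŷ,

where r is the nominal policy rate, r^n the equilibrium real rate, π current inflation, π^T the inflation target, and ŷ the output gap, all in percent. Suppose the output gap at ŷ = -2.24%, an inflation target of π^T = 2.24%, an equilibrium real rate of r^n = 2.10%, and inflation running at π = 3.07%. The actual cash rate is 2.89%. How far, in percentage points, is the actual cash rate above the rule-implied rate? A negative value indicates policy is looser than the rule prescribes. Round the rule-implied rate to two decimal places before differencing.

-0.92 pp

r = 2.10 + 2.24 + 1.93 × (3.07 − 2.24) + 0.95 × (-2.24)
   = 2.10 + 2.24 + 1.6019 − 2.128 = 3.81
Deviation = 2.89 − 3.81 = -0.92 pp.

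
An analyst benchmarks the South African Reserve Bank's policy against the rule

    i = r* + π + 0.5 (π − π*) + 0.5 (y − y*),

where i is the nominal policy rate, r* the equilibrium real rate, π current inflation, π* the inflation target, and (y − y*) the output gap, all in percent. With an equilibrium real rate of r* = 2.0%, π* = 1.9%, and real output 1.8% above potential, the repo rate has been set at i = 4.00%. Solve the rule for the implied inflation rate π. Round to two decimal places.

1.37%

Output 1.8% above potential → (y − y*) = 1.8.
Collecting π: i = r* + (1 + 0.5) π − 0.5 π* + 0.5 (y − y*)
1.5 π = 4.00 − 2.0 + 0.5 × 1.9 − 0.5 × 1.8 = 2.05
π = 2.05 / 1.5 = 1.37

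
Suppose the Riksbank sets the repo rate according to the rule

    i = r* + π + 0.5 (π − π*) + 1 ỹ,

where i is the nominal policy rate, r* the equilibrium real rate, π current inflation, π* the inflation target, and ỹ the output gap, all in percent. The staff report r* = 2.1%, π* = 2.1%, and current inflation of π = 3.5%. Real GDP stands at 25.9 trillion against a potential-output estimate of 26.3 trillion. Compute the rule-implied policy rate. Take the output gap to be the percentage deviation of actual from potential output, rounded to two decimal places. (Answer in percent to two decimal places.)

Output gap = 100 × (25.9 − 26.3) / 26.3 = -1.52%.
i = 2.10 + 3.50 + 0.5 × (3.50 − 2.10) + 1 × (-1.52)
   = 2.10 + 3.5 + 0.7 − 1.52 = 4.78

4.78%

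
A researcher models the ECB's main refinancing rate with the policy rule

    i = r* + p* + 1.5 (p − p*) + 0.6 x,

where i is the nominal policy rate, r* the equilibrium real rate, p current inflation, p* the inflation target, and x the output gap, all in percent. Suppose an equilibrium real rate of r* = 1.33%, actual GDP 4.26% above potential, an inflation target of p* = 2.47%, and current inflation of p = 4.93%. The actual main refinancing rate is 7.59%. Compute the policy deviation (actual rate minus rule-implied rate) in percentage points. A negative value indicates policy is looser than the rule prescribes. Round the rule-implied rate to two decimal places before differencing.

-2.46 pp

Output 4.26% above potential → x = 4.26.
i = 1.33 + 2.47 + 1.5 × (4.93 − 2.47) + 0.6 × 4.26
   = 1.33 + 2.47 + 3.69 + 2.556 = 10.05
Deviation = 7.59 − 10.05 = -2.46 pp.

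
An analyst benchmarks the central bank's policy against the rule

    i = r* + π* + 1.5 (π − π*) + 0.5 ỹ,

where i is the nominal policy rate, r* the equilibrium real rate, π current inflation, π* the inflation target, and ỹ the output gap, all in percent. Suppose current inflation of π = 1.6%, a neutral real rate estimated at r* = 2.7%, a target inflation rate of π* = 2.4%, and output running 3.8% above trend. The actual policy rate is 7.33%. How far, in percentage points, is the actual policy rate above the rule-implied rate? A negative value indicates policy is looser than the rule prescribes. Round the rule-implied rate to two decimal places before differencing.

1.53 pp

Output 3.8% above potential → ỹ = 3.8.
i = 2.7 + 2.4 + 1.5 × (1.6 − 2.4) + 0.5 × 3.8
   = 2.7 + 2.4 − 1.2 + 1.9 = 5.80
Deviation = 7.33 − 5.80 = 1.53 pp.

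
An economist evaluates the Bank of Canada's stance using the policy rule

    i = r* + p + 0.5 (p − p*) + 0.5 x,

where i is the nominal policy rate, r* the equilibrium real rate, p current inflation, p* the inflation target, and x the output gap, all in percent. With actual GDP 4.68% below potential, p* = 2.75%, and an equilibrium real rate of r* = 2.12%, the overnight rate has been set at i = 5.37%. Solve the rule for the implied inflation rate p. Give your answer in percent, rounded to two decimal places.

4.64%

Output 4.68% below potential → x = -4.68.
Collecting p: i = r* + (1 + 0.5) p − 0.5 p* + 0.5 x
1.5 p = 5.37 − 2.12 + 0.5 × 2.75 − 0.5 × (-4.68) = 6.965
p = 6.965 / 1.5 = 4.64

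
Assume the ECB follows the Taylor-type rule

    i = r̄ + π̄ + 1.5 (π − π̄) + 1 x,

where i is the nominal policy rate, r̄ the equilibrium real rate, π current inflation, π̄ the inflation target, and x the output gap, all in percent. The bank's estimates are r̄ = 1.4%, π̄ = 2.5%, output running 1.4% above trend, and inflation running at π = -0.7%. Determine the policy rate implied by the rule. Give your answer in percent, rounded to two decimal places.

0.50%

Output 1.4% above potential → x = 1.4.
i = 1.4 + 2.5 + 1.5 × (-0.7 − 2.5) + 1 × 1.4
   = 1.4 + 2.5 − 4.8 + 1.4 = 0.50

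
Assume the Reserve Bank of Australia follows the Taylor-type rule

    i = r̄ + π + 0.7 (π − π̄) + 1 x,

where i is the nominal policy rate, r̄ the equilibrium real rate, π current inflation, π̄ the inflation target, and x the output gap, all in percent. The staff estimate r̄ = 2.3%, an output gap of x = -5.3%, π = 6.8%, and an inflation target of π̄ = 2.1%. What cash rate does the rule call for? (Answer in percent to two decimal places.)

i = 2.3 + 6.8 + 0.7 × (6.8 − 2.1) + 1 × (-5.3)
   = 2.3 + 6.8 + 3.29 − 5.3 = 7.09

7.09%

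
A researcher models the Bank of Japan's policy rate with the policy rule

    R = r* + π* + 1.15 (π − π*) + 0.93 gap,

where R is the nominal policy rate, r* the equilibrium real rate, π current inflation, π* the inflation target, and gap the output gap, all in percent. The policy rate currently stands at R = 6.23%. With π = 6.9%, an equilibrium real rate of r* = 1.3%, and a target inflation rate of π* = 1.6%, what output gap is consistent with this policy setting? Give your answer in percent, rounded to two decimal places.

-2.97%

0.93 gap = 6.23 − 1.3 − 1.6 − 1.15 × (6.9 − 1.6) = -2.765
gap = -2.765 / 0.93 = -2.97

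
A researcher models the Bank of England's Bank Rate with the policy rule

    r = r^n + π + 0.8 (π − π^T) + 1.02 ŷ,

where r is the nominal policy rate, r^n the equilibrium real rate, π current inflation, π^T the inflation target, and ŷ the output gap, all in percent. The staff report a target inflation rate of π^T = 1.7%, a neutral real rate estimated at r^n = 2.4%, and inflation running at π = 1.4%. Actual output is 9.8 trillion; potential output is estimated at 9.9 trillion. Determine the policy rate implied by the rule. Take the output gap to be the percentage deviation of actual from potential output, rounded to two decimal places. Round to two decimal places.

2.53%

Output gap = 100 × (9.8 − 9.9) / 9.9 = -1.01%.
r = 2.40 + 1.40 + 0.8 × (1.40 − 1.70) + 1.02 × (-1.01)
   = 2.40 + 1.4 − 0.24 − 1.0302 = 2.53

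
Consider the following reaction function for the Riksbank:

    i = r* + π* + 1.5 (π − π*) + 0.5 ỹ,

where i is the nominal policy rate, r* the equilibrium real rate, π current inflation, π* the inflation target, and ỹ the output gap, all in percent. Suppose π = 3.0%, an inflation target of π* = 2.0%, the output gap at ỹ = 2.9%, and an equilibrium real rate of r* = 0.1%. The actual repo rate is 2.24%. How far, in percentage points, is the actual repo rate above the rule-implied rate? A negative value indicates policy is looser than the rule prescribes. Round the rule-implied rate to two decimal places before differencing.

-2.81 pp

i = 0.1 + 2.0 + 1.5 × (3.0 − 2.0) + 0.5 × 2.9
   = 0.1 + 2 + 1.5 + 1.45 = 5.05
Deviation = 2.24 − 5.05 = -2.81 pp.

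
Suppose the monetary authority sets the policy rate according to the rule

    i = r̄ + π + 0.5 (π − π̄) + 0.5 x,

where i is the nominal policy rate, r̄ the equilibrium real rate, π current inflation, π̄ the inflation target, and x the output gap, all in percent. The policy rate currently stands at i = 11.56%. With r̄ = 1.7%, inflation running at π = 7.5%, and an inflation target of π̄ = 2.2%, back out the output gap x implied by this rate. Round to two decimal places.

0.5 x = 11.56 − 1.7 − 7.5 − 0.5 × (7.5 − 2.2) = -0.29
x = -0.29 / 0.5 = -0.58

-0.58%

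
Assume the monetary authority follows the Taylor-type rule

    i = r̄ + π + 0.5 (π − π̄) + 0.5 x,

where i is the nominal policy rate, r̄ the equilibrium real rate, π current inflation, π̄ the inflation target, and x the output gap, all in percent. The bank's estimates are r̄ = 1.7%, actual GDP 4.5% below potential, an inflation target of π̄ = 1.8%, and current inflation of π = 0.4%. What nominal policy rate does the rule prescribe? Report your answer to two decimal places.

-0.85%

Output 4.5% below potential → x = -4.5.
i = 1.7 + 0.4 + 0.5 × (0.4 − 1.8) + 0.5 × (-4.5)
   = 1.7 + 0.4 − 0.7 − 2.25 = -0.85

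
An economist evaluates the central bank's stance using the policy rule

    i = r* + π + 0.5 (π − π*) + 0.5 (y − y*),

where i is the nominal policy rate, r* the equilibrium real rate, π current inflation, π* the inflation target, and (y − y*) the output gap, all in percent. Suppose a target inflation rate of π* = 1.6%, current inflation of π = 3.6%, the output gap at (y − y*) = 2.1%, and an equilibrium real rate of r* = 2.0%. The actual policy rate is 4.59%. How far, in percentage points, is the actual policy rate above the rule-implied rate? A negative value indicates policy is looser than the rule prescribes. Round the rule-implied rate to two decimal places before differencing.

-3.06 pp

i = 2.0 + 3.6 + 0.5 × (3.6 − 1.6) + 0.5 × 2.1
   = 2.0 + 3.6 + 1 + 1.05 = 7.65
Deviation = 4.59 − 7.65 = -3.06 pp.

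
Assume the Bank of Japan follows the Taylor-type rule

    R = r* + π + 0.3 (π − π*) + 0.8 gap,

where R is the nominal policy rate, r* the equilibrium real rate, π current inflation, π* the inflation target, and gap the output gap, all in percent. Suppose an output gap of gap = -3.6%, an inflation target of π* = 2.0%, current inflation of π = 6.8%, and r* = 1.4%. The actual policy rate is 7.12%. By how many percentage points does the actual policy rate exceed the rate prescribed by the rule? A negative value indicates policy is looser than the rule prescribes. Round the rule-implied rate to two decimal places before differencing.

R = 1.4 + 6.8 + 0.3 × (6.8 − 2.0) + 0.8 × (-3.6)
   = 1.4 + 6.8 + 1.44 − 2.88 = 6.76
Deviation = 7.12 − 6.76 = 0.36 pp.

0.36 pp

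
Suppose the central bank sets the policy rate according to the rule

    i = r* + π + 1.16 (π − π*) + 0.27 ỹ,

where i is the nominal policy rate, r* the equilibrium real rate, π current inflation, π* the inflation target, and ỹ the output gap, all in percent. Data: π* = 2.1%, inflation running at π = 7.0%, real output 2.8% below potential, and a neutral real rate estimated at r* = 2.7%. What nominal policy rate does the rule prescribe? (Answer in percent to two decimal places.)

Output 2.8% below potential → ỹ = -2.8.
i = 2.7 + 7.0 + 1.16 × (7.0 − 2.1) + 0.27 × (-2.8)
   = 2.7 + 7 + 5.684 − 0.756 = 14.63

14.63%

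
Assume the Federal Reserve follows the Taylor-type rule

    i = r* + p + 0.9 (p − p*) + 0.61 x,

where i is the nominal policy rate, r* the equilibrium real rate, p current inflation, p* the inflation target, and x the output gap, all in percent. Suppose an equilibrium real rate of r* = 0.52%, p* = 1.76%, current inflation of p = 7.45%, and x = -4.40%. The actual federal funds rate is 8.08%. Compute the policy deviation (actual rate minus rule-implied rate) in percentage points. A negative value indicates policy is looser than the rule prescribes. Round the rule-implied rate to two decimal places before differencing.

i = 0.52 + 7.45 + 0.9 × (7.45 − 1.76) + 0.61 × (-4.40)
   = 0.52 + 7.45 + 5.121 − 2.684 = 10.41
Deviation = 8.08 − 10.41 = -2.33 pp.

-2.33 pp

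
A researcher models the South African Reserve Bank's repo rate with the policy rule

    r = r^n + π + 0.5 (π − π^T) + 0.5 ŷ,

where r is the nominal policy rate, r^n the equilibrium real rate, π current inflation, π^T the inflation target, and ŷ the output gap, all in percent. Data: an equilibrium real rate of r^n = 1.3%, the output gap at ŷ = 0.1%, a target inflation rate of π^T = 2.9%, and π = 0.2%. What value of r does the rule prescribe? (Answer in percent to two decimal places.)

r = 1.3 + 0.2 + 0.5 × (0.2 − 2.9) + 0.5 × 0.1
   = 1.3 + 0.2 − 1.35 + 0.05 = 0.20

0.20%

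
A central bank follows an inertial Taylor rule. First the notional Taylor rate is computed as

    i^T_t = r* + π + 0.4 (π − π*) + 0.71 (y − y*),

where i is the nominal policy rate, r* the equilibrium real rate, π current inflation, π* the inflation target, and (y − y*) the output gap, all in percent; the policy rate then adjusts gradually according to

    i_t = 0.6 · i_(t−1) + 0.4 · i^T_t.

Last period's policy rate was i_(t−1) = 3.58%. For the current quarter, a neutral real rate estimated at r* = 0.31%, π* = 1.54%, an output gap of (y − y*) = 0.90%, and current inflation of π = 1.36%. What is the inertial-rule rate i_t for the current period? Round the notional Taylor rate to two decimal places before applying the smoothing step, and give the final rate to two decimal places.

i^T_t = 0.31 + 1.36 + 0.4 × (1.36 − 1.54) + 0.71 × 0.90
   = 0.31 + 1.36 − 0.072 + 0.639 = 2.24
i_t = 0.6 × 3.58 + 0.4 × 2.24 = 2.148 + 0.896 = 3.04

3.04%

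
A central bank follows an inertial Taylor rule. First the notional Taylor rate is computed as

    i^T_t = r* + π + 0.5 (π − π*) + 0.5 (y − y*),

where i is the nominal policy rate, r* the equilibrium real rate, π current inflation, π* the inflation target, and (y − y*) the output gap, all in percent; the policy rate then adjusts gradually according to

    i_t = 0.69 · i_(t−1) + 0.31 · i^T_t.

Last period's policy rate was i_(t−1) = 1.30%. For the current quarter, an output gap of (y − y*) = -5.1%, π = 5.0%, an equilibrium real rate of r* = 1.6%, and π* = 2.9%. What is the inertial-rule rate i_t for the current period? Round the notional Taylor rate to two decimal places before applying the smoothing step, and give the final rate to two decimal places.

i^T_t = 1.6 + 5.0 + 0.5 × (5.0 − 2.9) + 0.5 × (-5.1)
   = 1.6 + 5 + 1.05 − 2.55 = 5.10
i_t = 0.69 × 1.30 + 0.31 × 5.10 = 0.897 + 1.581 = 2.48

2.48%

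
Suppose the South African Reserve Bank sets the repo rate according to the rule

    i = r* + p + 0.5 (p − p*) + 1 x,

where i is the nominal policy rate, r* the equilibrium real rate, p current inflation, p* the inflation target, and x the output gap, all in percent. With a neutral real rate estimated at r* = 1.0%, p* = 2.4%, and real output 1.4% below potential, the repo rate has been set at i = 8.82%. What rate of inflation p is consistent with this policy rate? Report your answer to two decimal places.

Output 1.4% below potential → x = -1.4.
Collecting p: i = r* + (1 + 0.5) p − 0.5 p* + 1 x
1.5 p = 8.82 − 1.0 + 0.5 × 2.4 − 1 × (-1.4) = 10.42
p = 10.42 / 1.5 = 6.95

6.95%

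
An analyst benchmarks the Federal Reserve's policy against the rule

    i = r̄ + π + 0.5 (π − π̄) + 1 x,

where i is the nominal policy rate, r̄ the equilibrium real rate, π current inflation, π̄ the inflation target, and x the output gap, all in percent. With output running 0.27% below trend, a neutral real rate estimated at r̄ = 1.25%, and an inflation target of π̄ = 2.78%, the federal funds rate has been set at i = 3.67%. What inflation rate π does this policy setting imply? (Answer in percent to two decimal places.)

Output 0.27% below potential → x = -0.27.
Collecting π: i = r̄ + (1 + 0.5) π − 0.5 π̄ + 1 x
1.5 π = 3.67 − 1.25 + 0.5 × 2.78 − 1 × (-0.27) = 4.08
π = 4.08 / 1.5 = 2.72

2.72%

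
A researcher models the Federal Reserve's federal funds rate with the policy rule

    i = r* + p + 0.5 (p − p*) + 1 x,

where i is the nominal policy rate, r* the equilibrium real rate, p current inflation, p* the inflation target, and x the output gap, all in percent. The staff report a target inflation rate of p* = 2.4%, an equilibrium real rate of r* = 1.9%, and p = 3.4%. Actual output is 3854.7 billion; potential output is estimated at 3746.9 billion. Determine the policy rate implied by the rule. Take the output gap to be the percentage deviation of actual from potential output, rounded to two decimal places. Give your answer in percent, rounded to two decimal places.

8.68%

Output gap = 100 × (3854.7 − 3746.9) / 3746.9 = 2.88%.
i = 1.90 + 3.40 + 0.5 × (3.40 − 2.40) + 1 × 2.88
   = 1.90 + 3.4 + 0.5 + 2.88 = 8.68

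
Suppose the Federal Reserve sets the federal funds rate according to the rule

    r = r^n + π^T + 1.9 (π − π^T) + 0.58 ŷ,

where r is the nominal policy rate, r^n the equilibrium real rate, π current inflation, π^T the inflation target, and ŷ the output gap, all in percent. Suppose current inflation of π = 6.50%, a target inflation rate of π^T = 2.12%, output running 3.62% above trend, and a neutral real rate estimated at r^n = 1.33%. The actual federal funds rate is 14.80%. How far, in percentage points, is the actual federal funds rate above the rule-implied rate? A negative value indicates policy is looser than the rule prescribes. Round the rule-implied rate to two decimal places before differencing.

Output 3.62% above potential → ŷ = 3.62.
r = 1.33 + 2.12 + 1.9 × (6.50 − 2.12) + 0.58 × 3.62
   = 1.33 + 2.12 + 8.322 + 2.0996 = 13.87
Deviation = 14.80 − 13.87 = 0.93 pp.

0.93 pp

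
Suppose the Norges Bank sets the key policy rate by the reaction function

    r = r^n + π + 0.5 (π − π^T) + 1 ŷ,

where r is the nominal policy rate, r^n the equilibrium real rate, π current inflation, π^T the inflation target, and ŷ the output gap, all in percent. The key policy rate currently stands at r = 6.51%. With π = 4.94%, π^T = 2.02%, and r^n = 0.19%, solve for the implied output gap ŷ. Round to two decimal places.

1 ŷ = 6.51 − 0.19 − 4.94 − 0.5 × (4.94 − 2.02) = -0.08
ŷ = -0.08 / 1 = -0.08

-0.08%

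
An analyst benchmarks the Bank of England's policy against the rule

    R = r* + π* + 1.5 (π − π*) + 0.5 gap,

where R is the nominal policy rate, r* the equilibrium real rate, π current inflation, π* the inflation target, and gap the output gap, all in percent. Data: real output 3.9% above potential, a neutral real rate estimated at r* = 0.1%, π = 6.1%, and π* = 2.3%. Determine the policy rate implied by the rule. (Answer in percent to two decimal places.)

10.05%

Output 3.9% above potential → gap = 3.9.
R = 0.1 + 2.3 + 1.5 × (6.1 − 2.3) + 0.5 × 3.9
   = 0.1 + 2.3 + 5.7 + 1.95 = 10.05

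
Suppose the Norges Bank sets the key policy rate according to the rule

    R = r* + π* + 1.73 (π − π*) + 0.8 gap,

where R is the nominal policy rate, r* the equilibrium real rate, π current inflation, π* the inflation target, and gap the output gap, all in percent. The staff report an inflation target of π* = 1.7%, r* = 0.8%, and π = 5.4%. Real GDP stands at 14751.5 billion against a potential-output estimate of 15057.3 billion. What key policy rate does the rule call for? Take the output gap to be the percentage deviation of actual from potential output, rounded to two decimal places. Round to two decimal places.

7.28%

Output gap = 100 × (14751.5 − 15057.3) / 15057.3 = -2.03%.
R = 0.80 + 1.70 + 1.73 × (5.40 − 1.70) + 0.8 × (-2.03)
   = 0.80 + 1.7 + 6.401 − 1.624 = 7.28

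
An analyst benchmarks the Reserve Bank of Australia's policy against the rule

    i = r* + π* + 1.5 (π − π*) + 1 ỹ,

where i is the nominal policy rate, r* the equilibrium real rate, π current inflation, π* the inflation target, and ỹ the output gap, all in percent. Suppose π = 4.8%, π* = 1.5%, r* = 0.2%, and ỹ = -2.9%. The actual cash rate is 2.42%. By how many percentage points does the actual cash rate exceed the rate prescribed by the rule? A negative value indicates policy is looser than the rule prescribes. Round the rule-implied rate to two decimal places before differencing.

-1.33 pp

i = 0.2 + 1.5 + 1.5 × (4.8 − 1.5) + 1 × (-2.9)
   = 0.2 + 1.5 + 4.95 − 2.9 = 3.75
Deviation = 2.42 − 3.75 = -1.33 pp.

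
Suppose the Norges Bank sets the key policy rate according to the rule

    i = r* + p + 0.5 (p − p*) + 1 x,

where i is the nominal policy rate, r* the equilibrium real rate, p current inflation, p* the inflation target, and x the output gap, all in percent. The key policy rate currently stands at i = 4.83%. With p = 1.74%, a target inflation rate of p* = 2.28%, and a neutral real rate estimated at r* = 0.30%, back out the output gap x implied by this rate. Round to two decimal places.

1 x = 4.83 − 0.30 − 1.74 − 0.5 × (1.74 − 2.28) = 3.06
x = 3.06 / 1 = 3.06

3.06%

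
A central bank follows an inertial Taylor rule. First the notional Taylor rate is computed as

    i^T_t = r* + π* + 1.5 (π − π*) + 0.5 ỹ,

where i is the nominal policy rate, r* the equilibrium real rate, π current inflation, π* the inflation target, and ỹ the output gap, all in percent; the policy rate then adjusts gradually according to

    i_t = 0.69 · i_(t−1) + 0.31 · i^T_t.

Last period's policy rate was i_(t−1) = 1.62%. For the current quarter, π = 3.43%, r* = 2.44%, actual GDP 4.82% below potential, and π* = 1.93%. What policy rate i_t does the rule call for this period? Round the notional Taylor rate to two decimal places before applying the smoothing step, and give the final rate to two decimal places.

Output 4.82% below potential → ỹ = -4.82.
i^T_t = 2.44 + 1.93 + 1.5 × (3.43 − 1.93) + 0.5 × (-4.82)
   = 2.44 + 1.93 + 2.25 − 2.41 = 4.21
i_t = 0.69 × 1.62 + 0.31 × 4.21 = 1.1178 + 1.3051 = 2.42

2.42%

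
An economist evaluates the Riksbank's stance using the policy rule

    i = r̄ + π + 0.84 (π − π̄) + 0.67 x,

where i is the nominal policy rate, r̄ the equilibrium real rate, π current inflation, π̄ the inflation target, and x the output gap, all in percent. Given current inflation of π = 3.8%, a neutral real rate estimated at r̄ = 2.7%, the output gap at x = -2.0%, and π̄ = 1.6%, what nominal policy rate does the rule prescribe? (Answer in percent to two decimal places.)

i = 2.7 + 3.8 + 0.84 × (3.8 − 1.6) + 0.67 × (-2.0)
   = 2.7 + 3.8 + 1.848 − 1.34 = 7.01

7.01%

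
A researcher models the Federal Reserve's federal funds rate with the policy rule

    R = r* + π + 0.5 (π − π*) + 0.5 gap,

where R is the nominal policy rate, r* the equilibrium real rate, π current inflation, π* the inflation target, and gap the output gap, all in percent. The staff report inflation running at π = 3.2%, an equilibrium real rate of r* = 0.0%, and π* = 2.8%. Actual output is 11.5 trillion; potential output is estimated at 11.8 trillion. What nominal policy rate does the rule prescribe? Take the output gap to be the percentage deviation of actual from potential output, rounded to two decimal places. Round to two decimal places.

2.13%

Output gap = 100 × (11.5 − 11.8) / 11.8 = -2.54%.
R = 0.00 + 3.20 + 0.5 × (3.20 − 2.80) + 0.5 × (-2.54)
   = 0.00 + 3.2 + 0.2 − 1.27 = 2.13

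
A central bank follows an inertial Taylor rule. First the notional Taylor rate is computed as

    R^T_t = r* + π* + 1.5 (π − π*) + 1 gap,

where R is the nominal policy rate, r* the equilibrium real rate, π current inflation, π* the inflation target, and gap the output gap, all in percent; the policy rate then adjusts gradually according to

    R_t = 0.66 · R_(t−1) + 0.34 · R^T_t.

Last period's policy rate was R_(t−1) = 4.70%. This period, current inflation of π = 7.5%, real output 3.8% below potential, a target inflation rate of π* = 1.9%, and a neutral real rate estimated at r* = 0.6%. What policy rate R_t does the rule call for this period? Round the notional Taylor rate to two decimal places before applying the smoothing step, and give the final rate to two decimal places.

5.52%

Output 3.8% below potential → gap = -3.8.
R^T_t = 0.6 + 1.9 + 1.5 × (7.5 − 1.9) + 1 × (-3.8)
   = 0.6 + 1.9 + 8.4 − 3.8 = 7.10
R_t = 0.66 × 4.70 + 0.34 × 7.10 = 3.102 + 2.414 = 5.52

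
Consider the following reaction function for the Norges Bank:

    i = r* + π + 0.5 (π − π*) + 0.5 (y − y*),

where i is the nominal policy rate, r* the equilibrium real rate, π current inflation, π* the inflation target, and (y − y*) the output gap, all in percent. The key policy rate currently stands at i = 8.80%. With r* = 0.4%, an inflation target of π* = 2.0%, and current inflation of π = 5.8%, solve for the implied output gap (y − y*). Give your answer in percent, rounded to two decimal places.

1.40%

0.5 (y − y*) = 8.80 − 0.4 − 5.8 − 0.5 × (5.8 − 2.0) = 0.7
(y − y*) = 0.7 / 0.5 = 1.40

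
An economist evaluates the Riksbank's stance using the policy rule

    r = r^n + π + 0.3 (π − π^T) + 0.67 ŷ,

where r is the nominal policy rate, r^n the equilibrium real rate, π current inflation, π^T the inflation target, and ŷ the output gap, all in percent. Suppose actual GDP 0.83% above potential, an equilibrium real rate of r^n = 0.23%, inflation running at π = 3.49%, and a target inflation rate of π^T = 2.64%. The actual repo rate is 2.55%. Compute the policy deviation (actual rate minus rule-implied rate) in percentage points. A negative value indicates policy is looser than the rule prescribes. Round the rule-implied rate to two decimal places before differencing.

Output 0.83% above potential → ŷ = 0.83.
r = 0.23 + 3.49 + 0.3 × (3.49 − 2.64) + 0.67 × 0.83
   = 0.23 + 3.49 + 0.255 + 0.5561 = 4.53
Deviation = 2.55 − 4.53 = -1.98 pp.

-1.98 pp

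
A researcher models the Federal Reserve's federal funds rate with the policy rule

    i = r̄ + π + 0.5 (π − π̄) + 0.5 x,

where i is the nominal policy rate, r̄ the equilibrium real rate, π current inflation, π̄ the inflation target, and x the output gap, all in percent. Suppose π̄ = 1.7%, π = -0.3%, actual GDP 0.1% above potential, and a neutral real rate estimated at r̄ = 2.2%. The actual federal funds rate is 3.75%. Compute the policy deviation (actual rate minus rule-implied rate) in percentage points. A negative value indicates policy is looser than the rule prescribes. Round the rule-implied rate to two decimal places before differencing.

2.80 pp

Output 0.1% above potential → x = 0.1.
i = 2.2 + (-0.3) + 0.5 × (-0.3 − 1.7) + 0.5 × 0.1
   = 2.2 − 0.3 − 1 + 0.05 = 0.95
Deviation = 3.75 − 0.95 = 2.80 pp.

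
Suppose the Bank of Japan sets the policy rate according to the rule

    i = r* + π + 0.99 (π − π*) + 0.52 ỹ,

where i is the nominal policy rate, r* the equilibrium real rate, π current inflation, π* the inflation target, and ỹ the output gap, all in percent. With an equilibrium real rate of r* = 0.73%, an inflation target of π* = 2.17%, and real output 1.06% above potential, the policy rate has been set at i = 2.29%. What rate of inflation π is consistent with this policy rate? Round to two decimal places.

1.59%

Output 1.06% above potential → ỹ = 1.06.
Collecting π: i = r* + (1 + 0.99) π − 0.99 π* + 0.52 ỹ
1.99 π = 2.29 − 0.73 + 0.99 × 2.17 − 0.52 × 1.06 = 3.1571
π = 3.1571 / 1.99 = 1.59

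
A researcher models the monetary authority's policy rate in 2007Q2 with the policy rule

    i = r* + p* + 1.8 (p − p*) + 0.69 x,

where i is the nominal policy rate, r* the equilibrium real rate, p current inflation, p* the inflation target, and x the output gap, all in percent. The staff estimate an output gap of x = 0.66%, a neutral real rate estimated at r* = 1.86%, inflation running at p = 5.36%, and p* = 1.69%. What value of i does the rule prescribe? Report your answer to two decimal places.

10.61%

i = 1.86 + 1.69 + 1.8 × (5.36 − 1.69) + 0.69 × 0.66
   = 1.86 + 1.69 + 6.606 + 0.4554 = 10.61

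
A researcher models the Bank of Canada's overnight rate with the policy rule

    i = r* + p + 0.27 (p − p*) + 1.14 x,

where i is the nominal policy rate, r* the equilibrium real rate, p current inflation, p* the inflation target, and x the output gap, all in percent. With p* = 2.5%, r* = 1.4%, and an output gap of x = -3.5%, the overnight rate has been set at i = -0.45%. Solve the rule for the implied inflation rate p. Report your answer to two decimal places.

2.22%

Collecting p: i = r* + (1 + 0.27) p − 0.27 p* + 1.14 x
1.27 p = -0.45 − 1.4 + 0.27 × 2.5 − 1.14 × (-3.5) = 2.815
p = 2.815 / 1.27 = 2.22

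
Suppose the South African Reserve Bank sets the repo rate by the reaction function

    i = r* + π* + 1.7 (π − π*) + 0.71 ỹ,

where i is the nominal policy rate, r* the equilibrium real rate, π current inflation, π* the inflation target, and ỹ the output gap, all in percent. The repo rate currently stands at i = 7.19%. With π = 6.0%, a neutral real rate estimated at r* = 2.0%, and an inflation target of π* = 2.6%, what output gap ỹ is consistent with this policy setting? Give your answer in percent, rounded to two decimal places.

-4.49%

0.71 ỹ = 7.19 − 2.0 − 2.6 − 1.7 × (6.0 − 2.6) = -3.19
ỹ = -3.19 / 0.71 = -4.49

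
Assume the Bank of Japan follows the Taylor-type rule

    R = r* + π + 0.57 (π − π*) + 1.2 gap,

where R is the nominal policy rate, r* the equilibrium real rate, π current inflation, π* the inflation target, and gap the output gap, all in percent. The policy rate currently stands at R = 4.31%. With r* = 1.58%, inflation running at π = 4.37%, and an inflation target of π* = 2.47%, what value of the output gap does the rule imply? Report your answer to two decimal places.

1.2 gap = 4.31 − 1.58 − 4.37 − 0.57 × (4.37 − 2.47) = -2.723
gap = -2.723 / 1.2 = -2.27

-2.27%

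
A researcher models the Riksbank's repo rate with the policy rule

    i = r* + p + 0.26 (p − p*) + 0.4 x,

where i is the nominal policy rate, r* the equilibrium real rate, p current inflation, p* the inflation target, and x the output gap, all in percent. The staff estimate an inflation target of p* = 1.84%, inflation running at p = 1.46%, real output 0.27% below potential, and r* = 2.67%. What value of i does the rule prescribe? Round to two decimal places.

3.92%

Output 0.27% below potential → x = -0.27.
i = 2.67 + 1.46 + 0.26 × (1.46 − 1.84) + 0.4 × (-0.27)
   = 2.67 + 1.46 − 0.0988 − 0.108 = 3.92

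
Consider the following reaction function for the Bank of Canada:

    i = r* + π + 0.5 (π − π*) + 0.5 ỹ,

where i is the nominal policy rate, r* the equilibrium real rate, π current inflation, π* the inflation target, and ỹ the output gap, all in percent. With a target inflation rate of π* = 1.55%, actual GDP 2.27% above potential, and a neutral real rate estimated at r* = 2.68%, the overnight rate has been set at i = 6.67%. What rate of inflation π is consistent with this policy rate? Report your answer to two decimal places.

Output 2.27% above potential → ỹ = 2.27.
Collecting π: i = r* + (1 + 0.5) π − 0.5 π* + 0.5 ỹ
1.5 π = 6.67 − 2.68 + 0.5 × 1.55 − 0.5 × 2.27 = 3.63
π = 3.63 / 1.5 = 2.42

2.42%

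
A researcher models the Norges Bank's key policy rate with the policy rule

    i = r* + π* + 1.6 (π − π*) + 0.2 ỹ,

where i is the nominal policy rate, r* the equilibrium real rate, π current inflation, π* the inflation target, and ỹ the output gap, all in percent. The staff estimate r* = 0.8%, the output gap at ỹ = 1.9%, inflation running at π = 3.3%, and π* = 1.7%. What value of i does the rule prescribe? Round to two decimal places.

i = 0.8 + 1.7 + 1.6 × (3.3 − 1.7) + 0.2 × 1.9
   = 0.8 + 1.7 + 2.56 + 0.38 = 5.44

5.44%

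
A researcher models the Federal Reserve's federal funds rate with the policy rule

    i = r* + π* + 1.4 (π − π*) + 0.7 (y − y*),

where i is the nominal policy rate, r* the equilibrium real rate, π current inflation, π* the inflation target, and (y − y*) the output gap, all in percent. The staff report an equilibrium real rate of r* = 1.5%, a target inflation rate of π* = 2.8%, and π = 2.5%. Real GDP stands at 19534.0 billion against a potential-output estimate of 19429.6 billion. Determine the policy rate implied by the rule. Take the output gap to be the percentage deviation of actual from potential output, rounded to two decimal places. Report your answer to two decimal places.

Output gap = 100 × (19534.0 − 19429.6) / 19429.6 = 0.54%.
i = 1.50 + 2.80 + 1.4 × (2.50 − 2.80) + 0.7 × 0.54
   = 1.50 + 2.8 − 0.42 + 0.378 = 4.26

4.26%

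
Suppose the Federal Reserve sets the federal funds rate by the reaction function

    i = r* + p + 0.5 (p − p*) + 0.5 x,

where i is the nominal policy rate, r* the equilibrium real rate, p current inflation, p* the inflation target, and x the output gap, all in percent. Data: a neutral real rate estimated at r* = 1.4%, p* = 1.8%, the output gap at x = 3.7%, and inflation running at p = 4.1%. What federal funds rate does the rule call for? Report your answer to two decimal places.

8.50%

i = 1.4 + 4.1 + 0.5 × (4.1 − 1.8) + 0.5 × 3.7
   = 1.4 + 4.1 + 1.15 + 1.85 = 8.50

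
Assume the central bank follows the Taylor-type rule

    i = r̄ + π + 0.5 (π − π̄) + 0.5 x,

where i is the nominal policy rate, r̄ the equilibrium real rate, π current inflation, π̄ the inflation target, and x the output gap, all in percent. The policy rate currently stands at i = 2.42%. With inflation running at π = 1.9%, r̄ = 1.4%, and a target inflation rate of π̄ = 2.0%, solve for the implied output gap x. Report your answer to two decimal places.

0.5 x = 2.42 − 1.4 − 1.9 − 0.5 × (1.9 − 2.0) = -0.83
x = -0.83 / 0.5 = -1.66

-1.66%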